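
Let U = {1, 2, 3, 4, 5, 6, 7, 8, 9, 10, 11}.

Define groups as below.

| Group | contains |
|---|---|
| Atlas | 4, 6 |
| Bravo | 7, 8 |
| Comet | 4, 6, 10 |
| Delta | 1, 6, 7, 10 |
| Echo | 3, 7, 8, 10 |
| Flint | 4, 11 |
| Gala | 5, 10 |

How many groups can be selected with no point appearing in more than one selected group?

3

Atlas, Bravo, Gala are pairwise disjoint (Atlas={4,6}; Bravo={7,8}; Gala={5,10}).
Every remaining group overlaps one of these, and no 4 of the listed groups are pairwise disjoint, so 3 is the maximum.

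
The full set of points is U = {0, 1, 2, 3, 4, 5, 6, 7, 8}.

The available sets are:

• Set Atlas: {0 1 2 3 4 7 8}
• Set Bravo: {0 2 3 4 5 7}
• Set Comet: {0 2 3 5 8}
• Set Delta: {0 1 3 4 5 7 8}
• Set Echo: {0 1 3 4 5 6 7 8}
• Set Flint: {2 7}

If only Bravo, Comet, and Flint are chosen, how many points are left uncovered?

Union of Bravo, Comet, Flint = {0, 2, 3, 4, 5, 7, 8}.
Not covered: 1, 6 — 2 points.

2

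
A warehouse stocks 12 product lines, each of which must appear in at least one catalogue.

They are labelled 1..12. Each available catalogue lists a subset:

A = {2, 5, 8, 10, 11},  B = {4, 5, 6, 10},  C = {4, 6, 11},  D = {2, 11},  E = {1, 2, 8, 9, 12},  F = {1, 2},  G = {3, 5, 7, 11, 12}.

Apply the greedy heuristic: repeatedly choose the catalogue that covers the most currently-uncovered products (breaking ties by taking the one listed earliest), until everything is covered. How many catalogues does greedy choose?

4

Greedy: pick A (covers 5 new) → pick E (covers 3 new) → pick B (covers 2 new) → pick G (covers 2 new). Total picks: 4.
(The true minimum cover uses only 3 catalogues, so greedy is not optimal here.)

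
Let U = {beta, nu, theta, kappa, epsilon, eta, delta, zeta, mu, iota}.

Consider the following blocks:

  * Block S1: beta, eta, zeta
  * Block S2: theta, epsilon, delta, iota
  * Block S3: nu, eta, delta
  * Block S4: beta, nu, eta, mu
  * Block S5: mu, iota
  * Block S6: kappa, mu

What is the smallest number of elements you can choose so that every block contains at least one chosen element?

H = {beta, delta, mu} meets every block (each contains at least one member of H), and |H| = 3.
The blocks S1, S2, S6 are pairwise disjoint, so any hitting set needs a separate element for each — at least 3. Hence 3 is optimal.

3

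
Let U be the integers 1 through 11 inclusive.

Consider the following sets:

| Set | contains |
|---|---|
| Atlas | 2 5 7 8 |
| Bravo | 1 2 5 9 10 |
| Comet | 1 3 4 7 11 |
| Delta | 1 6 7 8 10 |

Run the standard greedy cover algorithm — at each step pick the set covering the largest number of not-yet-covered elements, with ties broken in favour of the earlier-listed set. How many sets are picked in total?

3

Greedy: pick Bravo (covers 5 new) → pick Comet (covers 4 new) → pick Delta (covers 2 new). Total picks: 3.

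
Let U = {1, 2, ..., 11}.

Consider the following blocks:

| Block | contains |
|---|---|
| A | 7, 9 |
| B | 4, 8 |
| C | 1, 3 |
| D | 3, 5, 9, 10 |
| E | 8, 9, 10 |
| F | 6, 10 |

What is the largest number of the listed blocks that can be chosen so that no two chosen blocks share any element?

4

A, B, C, F are pairwise disjoint (A={7,9}; B={4,8}; C={1,3}; F={6,10}).
Every remaining block overlaps one of these, and no 5 of the listed blocks are pairwise disjoint, so 4 is the maximum.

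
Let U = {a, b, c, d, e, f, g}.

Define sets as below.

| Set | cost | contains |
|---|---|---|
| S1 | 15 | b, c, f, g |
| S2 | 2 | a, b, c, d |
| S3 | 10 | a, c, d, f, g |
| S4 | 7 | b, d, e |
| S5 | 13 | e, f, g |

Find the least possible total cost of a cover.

15

S2, S5 together cover every element (S2 ∪ S5 = {a, b, c, d, e, f, g}); total cost 2 + 13 = 15.
No covering selection has total cost below 15.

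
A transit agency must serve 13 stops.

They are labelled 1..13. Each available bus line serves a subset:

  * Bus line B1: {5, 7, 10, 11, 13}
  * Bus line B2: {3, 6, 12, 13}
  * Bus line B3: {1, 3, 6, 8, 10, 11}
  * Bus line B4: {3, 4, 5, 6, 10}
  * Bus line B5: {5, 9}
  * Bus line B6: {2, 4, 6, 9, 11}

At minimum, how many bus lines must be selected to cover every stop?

4

B1 and B2 and B3 and B6 together: B1 ∪ B2 ∪ B3 ∪ B6 = {1, 2, 3, 4, 5, 6, 7, 8, 9, 10, 11, 12, 13} — every stop is covered.
Only B3 contains 1, so B3 is forced; the remaining 7 stops need at least 3 more bus lines (each remaining bus line adds at most 3) — so at least 4 bus lines are needed, and 4 is optimal.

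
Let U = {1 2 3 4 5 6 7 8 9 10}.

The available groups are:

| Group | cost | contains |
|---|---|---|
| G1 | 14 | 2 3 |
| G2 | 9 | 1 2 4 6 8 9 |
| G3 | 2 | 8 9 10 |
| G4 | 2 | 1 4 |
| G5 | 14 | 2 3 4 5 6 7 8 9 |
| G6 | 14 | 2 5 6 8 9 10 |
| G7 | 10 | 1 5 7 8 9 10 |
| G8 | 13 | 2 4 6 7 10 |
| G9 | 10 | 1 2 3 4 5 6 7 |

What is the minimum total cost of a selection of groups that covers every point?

G3, G9 together cover every point (G3 ∪ G9 = {1, 2, 3, 4, 5, 6, 7, 8, 9, 10}); total cost 2 + 10 = 12.
The greedy pick G3, G4, G9 costs 14; no covering selection beats 12.

12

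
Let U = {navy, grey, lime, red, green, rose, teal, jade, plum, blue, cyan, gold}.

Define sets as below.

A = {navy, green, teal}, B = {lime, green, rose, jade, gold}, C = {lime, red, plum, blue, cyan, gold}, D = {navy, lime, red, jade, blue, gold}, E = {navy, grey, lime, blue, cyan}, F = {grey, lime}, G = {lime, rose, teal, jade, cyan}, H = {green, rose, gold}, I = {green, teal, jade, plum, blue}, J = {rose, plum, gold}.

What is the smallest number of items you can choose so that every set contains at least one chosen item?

The 3 items {grey, teal, gold} hit every set.
The sets A, F, J are pairwise disjoint, so any hitting set needs a separate item for each — at least 3. Hence 3 is optimal.

3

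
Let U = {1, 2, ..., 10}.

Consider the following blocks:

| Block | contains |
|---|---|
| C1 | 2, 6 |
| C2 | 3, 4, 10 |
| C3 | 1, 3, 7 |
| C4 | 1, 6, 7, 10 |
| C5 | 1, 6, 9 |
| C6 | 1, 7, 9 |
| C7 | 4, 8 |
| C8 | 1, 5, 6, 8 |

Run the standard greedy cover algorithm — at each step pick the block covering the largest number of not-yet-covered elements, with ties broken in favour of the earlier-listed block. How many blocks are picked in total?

Greedy: pick C4 (covers 4 new) → pick C2 (covers 2 new) → pick C8 (covers 2 new) → pick C1 (covers 1 new) → pick C5 (covers 1 new). Total picks: 5.
(The true minimum cover uses only 4 blocks, so greedy is not optimal here.)

5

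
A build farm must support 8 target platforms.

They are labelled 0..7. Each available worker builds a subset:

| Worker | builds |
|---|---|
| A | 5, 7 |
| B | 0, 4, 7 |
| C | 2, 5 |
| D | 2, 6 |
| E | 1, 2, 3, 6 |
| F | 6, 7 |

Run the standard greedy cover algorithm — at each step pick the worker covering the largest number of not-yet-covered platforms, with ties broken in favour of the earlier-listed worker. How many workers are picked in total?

3

Greedy: pick E (covers 4 new) → pick B (covers 3 new) → pick A (covers 1 new). Total picks: 3.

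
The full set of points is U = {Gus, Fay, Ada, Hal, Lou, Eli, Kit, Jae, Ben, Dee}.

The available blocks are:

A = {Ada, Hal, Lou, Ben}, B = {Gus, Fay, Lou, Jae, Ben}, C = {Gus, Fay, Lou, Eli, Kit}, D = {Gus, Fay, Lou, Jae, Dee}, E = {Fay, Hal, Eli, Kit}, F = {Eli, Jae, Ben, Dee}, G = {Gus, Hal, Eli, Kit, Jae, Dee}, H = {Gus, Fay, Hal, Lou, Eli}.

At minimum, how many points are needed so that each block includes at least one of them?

2

T = {Lou, Eli} meets every block (each contains at least one member of T), and |T| = 2.
No single point lies in every block, so at least 2 are needed and 2 is optimal.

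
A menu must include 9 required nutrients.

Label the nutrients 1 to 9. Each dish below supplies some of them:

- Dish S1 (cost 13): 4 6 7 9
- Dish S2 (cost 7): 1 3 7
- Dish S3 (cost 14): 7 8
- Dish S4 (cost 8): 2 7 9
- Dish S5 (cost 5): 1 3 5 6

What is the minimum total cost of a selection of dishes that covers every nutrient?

S1, S3, S4, S5 together cover every nutrient (S1 ∪ S3 ∪ S4 ∪ S5 = {1, 2, 3, 4, 5, 6, 7, 8, 9}); total cost 13 + 14 + 8 + 5 = 40.
No covering selection has total cost below 40.

40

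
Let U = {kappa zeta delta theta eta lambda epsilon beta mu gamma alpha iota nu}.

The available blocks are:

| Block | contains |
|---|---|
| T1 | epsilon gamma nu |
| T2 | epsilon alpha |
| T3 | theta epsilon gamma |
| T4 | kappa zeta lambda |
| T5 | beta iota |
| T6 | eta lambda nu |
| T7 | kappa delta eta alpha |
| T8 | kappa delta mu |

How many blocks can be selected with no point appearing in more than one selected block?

T3, T5, T6, T8 are pairwise disjoint (T3={theta,epsilon,gamma}; T5={beta,iota}; T6={eta,lambda,nu}; T8={kappa,delta,mu}).
Every remaining block overlaps one of these, and no 5 of the listed blocks are pairwise disjoint, so 4 is the maximum.

4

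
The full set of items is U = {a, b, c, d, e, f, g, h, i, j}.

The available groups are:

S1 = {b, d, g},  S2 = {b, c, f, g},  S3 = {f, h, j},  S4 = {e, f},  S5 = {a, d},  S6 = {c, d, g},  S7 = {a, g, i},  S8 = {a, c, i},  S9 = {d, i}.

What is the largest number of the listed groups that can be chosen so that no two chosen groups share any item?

3

S1, S3, S8 are pairwise disjoint (S1={b,d,g}; S3={f,h,j}; S8={a,c,i}).
Every remaining group overlaps one of these, and no 4 of the listed groups are pairwise disjoint, so 3 is the maximum.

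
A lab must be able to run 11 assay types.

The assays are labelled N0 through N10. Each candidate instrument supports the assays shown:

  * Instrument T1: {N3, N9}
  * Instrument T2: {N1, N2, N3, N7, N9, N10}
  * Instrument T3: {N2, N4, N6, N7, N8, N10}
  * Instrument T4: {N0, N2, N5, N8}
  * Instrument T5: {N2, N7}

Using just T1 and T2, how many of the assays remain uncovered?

5

Union of T1, T2 = {N1, N2, N3, N7, N9, N10}.
Not covered: N0, N4, N5, N6, N8 — 5 assays.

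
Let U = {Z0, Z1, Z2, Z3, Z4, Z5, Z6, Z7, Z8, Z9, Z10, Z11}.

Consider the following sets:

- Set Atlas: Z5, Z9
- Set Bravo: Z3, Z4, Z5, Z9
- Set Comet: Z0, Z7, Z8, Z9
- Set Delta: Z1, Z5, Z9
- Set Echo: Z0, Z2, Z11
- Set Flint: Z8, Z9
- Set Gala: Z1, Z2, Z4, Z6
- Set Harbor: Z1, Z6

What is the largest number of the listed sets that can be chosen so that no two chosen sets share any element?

Bravo, Echo, Harbor are pairwise disjoint (Bravo={Z3,Z4,Z5,Z9}; Echo={Z0,Z2,Z11}; Harbor={Z1,Z6}).
Every remaining set overlaps one of these, and no 4 of the listed sets are pairwise disjoint, so 3 is the maximum.

3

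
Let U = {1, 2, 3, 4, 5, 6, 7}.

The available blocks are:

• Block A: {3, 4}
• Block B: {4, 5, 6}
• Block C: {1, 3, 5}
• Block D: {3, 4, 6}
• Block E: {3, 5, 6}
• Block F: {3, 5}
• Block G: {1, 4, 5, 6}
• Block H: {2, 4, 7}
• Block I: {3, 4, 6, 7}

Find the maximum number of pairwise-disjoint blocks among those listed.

E, H are pairwise disjoint (E={3,5,6}; H={2,4,7}).
Every remaining block overlaps one of these, and no 3 of the listed blocks are pairwise disjoint, so 2 is the maximum.

2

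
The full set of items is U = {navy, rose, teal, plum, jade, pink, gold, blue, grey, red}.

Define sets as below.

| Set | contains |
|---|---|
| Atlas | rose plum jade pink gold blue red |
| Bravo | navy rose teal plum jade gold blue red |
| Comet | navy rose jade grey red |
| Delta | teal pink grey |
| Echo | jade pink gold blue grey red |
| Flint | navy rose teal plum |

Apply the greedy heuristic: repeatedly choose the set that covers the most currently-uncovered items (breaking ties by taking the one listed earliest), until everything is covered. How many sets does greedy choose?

Greedy: pick Bravo (covers 8 new) → pick Delta (covers 2 new). Total picks: 2.

2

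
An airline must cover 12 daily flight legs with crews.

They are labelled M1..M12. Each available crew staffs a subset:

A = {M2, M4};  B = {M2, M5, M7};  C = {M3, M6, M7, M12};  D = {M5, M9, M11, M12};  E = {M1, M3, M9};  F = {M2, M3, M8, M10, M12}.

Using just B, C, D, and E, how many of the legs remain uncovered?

Union of B, C, D, E = {M1, M2, M3, M5, M6, M7, M9, M11, M12}.
Not covered: M4, M8, M10 — 3 legs.

3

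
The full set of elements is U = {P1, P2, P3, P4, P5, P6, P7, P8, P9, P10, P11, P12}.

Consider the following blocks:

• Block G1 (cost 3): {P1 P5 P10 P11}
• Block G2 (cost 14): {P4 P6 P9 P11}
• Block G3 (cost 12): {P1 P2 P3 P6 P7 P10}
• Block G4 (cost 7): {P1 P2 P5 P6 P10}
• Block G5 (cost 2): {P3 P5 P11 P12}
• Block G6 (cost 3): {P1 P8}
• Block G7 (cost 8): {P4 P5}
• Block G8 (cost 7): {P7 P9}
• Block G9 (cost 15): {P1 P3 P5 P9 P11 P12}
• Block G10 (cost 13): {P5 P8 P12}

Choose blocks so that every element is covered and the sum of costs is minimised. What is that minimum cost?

G4, G5, G6, G7, G8 together cover every element (G4 ∪ G5 ∪ G6 ∪ G7 ∪ G8 = {P1, P2, P3, P4, P5, P6, P7, P8, P9, P10, P11, P12}); total cost 7 + 2 + 3 + 8 + 7 = 27.
The greedy pick G5, G1, G6, G4, G8, G7 costs 30; no covering selection beats 27.

27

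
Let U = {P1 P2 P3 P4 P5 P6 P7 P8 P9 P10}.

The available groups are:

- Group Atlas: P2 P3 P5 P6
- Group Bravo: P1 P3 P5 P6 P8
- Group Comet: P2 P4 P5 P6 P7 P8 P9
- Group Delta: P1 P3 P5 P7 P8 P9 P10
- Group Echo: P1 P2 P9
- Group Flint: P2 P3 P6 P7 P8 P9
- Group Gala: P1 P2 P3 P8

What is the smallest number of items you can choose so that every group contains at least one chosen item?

2

H = {P2, P5} meets every group (each contains at least one member of H), and |H| = 2.
No single item lies in every group, so at least 2 are needed and 2 is optimal.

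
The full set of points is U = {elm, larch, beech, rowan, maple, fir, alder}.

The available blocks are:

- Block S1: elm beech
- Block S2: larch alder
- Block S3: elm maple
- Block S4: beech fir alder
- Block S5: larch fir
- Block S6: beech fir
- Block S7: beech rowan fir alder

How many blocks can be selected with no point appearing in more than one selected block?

3

S2, S3, S6 are pairwise disjoint (S2={larch,alder}; S3={elm,maple}; S6={beech,fir}).
Every remaining block overlaps one of these, and no 4 of the listed blocks are pairwise disjoint, so 3 is the maximum.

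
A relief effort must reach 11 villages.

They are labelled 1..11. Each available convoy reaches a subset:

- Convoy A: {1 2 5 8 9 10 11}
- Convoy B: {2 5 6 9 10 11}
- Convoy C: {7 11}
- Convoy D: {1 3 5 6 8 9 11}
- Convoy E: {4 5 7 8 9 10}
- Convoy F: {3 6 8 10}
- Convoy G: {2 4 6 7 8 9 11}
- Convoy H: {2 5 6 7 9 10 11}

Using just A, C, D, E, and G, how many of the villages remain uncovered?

0

Union of A, C, D, E, G = {1, 2, 3, 4, 5, 6, 7, 8, 9, 10, 11} — that's every village, so 0 are uncovered.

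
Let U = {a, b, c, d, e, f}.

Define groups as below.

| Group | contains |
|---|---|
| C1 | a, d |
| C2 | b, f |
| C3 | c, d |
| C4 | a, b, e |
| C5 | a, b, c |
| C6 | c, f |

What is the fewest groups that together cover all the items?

3

Take {C1, C4, C6}. Their union is {a, b, c, d, e, f}, which is all 6 items.
Only C4 contains e, so C4 is forced; the remaining 3 items need at least 2 more groups (each remaining group adds at most 2) — so at least 3 groups are needed, and 3 is optimal.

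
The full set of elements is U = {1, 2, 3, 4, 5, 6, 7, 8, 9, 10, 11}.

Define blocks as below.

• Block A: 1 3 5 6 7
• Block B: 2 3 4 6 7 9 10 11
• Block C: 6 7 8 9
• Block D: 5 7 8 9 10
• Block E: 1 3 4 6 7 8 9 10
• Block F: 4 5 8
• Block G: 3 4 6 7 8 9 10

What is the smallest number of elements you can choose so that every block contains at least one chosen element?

2

The 2 elements {7, 8} hit every block.
No single element lies in every block, so at least 2 are needed and 2 is optimal.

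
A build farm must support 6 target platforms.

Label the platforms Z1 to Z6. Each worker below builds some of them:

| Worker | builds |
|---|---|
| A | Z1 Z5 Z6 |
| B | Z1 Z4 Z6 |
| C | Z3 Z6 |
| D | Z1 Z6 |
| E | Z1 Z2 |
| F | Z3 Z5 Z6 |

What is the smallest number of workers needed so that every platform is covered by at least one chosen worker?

3

B and E and F together: B ∪ E ∪ F = {Z1, Z2, Z3, Z4, Z5, Z6} — every platform is covered.
Only E contains Z2, so E is forced; the remaining 4 platforms need at least 2 more workers (each remaining worker adds at most 3) — so at least 3 workers are needed, and 3 is optimal.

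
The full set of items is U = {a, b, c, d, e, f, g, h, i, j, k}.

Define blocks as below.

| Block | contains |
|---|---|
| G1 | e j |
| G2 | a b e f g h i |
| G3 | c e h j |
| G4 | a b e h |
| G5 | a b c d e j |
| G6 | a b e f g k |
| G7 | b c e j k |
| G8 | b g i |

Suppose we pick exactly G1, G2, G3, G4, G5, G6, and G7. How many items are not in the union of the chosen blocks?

0

Union of G1, G2, G3, G4, G5, G6, G7 = {a, b, c, d, e, f, g, h, i, j, k} — that's every item, so 0 are uncovered.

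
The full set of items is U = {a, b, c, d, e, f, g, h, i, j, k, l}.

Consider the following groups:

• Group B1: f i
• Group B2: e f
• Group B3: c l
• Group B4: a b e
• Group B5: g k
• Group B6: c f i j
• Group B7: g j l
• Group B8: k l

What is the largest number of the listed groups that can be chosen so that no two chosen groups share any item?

B1, B3, B4, B5 are pairwise disjoint (B1={f,i}; B3={c,l}; B4={a,b,e}; B5={g,k}).
Every remaining group overlaps one of these, and no 5 of the listed groups are pairwise disjoint, so 4 is the maximum.

4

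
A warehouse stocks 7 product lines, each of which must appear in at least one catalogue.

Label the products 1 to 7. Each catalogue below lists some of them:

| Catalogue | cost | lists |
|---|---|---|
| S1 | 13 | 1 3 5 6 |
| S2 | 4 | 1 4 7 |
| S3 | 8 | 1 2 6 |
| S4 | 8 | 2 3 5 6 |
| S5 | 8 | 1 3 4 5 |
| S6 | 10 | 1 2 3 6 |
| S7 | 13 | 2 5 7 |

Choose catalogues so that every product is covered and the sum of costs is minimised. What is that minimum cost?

S2, S4 together cover every product (S2 ∪ S4 = {1, 2, 3, 4, 5, 6, 7}); total cost 4 + 8 = 12.
No covering selection has total cost below 12.

12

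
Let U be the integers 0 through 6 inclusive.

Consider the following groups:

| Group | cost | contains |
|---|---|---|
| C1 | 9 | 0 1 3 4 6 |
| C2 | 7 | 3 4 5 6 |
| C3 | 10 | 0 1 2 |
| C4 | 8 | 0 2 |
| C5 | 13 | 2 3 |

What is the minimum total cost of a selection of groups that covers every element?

C2, C3 together cover every element (C2 ∪ C3 = {0, 1, 2, 3, 4, 5, 6}); total cost 7 + 10 = 17.
No covering selection has total cost below 17.

17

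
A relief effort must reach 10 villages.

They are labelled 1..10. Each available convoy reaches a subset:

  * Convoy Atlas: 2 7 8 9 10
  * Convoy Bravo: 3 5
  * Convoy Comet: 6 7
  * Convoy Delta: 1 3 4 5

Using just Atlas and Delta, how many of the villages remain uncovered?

Union of Atlas, Delta = {1, 2, 3, 4, 5, 7, 8, 9, 10}.
Not covered: 6 — 1 village.

1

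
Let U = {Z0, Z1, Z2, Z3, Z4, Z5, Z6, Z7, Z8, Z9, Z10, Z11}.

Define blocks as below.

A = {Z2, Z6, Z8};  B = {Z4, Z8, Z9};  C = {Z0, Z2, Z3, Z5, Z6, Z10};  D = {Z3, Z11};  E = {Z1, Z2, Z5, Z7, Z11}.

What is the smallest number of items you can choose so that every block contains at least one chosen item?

H = {Z4, Z6, Z11} meets every block (each contains at least one member of H), and |H| = 3.
No choice of 2 items meets every block, so 3 is the minimum.

3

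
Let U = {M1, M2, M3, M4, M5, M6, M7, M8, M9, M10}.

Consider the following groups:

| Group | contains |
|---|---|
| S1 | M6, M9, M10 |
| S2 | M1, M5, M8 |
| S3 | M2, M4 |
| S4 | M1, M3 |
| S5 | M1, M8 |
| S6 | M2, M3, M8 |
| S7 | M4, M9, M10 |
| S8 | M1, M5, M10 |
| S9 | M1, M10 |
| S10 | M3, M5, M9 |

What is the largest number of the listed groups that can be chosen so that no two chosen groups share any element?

S1, S3, S5 are pairwise disjoint (S1={M6,M9,M10}; S3={M2,M4}; S5={M1,M8}).
Every remaining group overlaps one of these, and no 4 of the listed groups are pairwise disjoint, so 3 is the maximum.

3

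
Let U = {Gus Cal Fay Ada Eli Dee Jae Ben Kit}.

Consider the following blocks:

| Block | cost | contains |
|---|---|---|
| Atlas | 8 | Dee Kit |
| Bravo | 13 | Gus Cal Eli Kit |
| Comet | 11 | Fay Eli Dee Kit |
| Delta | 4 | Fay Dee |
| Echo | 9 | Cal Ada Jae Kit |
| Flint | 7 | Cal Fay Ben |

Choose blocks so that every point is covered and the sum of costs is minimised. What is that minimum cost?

Bravo, Delta, Echo, Flint together cover every point (Bravo ∪ Delta ∪ Echo ∪ Flint = {Gus, Cal, Fay, Ada, Eli, Dee, Jae, Ben, Kit}); total cost 13 + 4 + 9 + 7 = 33.
No covering selection has total cost below 33.

33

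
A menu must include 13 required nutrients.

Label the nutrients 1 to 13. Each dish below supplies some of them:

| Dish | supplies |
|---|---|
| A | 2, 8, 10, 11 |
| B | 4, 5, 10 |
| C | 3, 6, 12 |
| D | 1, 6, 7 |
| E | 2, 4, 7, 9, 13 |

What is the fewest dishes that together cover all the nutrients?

A and B and C and D and E together: A ∪ B ∪ C ∪ D ∪ E = {1, 2, 3, 4, 5, 6, 7, 8, 9, 10, 11, 12, 13} — every nutrient is covered.
No 4 of the 5 dishes cover everything (all 5 combinations miss at least one nutrient), so 5 is optimal.

5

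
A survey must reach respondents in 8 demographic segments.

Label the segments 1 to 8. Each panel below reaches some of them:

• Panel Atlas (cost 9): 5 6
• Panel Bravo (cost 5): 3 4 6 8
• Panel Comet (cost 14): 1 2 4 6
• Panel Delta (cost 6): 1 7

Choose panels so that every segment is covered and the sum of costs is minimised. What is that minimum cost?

34

Atlas, Bravo, Comet, Delta together cover every segment (Atlas ∪ Bravo ∪ Comet ∪ Delta = {1, 2, 3, 4, 5, 6, 7, 8}); total cost 9 + 5 + 14 + 6 = 34.
No covering selection has total cost below 34.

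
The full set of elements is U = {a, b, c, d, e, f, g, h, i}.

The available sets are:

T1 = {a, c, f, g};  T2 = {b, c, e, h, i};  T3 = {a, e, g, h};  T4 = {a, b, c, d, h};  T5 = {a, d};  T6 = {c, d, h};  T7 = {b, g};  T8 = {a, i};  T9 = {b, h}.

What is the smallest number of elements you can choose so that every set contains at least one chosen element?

The 3 elements {a, g, h} hit every set.
The sets T6, T7, T8 are pairwise disjoint, so any hitting set needs a separate element for each — at least 3. Hence 3 is optimal.

3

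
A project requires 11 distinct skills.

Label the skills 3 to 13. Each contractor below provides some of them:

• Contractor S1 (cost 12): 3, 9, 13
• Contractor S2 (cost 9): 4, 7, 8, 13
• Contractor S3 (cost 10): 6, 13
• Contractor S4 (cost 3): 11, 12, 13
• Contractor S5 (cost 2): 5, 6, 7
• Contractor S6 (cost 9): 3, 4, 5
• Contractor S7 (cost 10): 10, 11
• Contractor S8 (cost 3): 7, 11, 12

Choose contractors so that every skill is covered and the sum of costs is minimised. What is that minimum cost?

S1, S2, S5, S7, S8 together cover every skill (S1 ∪ S2 ∪ S5 ∪ S7 ∪ S8 = {3, 4, 5, 6, 7, 8, 9, 10, 11, 12, 13}); total cost 12 + 9 + 2 + 10 + 3 = 36.
No covering selection has total cost below 36.

36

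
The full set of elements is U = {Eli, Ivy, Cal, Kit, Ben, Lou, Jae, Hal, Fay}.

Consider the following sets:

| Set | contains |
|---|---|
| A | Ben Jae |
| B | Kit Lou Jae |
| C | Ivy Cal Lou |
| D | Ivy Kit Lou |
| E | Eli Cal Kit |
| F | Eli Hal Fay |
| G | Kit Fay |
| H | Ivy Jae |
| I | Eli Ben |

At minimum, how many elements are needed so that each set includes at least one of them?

Take T = {Ivy, Kit, Ben, Fay}. Each listed set contains at least one of these, so T is a hitting set of size 4.
No choice of 3 elements meets every set, so 4 is the minimum.

4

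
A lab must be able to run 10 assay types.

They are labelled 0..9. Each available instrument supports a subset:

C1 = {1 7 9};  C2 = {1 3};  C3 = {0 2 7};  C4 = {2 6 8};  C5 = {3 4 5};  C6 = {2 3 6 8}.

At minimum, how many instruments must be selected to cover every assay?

Take {C1, C3, C5, C6}. Their union is {0, 1, 2, 3, 4, 5, 6, 7, 8, 9}, which is all 10 assays.
Only C3 contains 0, so C3 is forced; the remaining 7 assays need at least 3 more instruments (each remaining instrument adds at most 3) — so at least 4 instruments are needed, and 4 is optimal.

4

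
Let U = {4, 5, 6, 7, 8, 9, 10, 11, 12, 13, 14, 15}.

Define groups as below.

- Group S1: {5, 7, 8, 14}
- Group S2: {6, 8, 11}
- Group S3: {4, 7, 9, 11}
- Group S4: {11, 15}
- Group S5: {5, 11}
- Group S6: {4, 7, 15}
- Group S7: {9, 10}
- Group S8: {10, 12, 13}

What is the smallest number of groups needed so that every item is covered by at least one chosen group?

5

S1, S2, S3, S4, and S8 cover everything between them: the union {4, 5, 6, 7, 8, 9, 10, 11, 12, 13, 14, 15} is all of U.
No 4 of the 8 groups cover everything (all 70 combinations miss at least one item), so 5 is optimal.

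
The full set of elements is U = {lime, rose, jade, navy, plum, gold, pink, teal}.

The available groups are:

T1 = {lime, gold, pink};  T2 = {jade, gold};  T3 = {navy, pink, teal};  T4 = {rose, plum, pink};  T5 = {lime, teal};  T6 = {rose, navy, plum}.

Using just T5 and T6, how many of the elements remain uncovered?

Union of T5, T6 = {lime, rose, navy, plum, teal}.
Not covered: jade, gold, pink — 3 elements.

3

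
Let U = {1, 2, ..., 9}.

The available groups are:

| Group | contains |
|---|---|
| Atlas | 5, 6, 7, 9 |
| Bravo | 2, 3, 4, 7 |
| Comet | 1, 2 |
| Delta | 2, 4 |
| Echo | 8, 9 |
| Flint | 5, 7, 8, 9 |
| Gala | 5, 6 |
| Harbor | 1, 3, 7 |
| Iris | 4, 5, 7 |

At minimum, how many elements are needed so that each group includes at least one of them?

4

The 4 elements {1, 4, 5, 9} hit every group.
The groups Delta, Echo, Gala, Harbor are pairwise disjoint, so any hitting set needs a separate element for each — at least 4. Hence 4 is optimal.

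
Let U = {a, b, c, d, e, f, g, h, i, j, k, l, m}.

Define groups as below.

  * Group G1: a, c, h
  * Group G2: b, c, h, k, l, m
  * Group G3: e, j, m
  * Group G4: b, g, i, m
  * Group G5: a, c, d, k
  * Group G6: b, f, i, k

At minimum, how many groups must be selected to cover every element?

5

G2, G3, G4, G5, and G6 cover everything between them: the union {a, b, c, d, e, f, g, h, i, j, k, l, m} is all of U.
Only G2 contains l, so G2 is forced; the remaining 7 elements need at least 4 more groups (each remaining group adds at most 2) — so at least 5 groups are needed, and 5 is optimal.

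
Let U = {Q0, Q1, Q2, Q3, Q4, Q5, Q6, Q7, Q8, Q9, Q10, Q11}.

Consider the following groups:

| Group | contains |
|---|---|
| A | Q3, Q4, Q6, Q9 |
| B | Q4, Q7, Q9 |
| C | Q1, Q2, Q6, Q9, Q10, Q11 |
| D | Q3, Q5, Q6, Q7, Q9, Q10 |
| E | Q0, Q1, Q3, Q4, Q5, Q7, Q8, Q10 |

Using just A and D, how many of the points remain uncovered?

5

Union of A, D = {Q3, Q4, Q5, Q6, Q7, Q9, Q10}.
Not covered: Q0, Q1, Q2, Q8, Q11 — 5 points.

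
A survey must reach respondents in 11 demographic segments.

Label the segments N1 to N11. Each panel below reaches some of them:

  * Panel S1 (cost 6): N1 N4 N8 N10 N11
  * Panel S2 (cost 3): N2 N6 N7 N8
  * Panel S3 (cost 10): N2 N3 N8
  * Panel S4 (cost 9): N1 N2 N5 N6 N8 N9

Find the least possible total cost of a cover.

S1, S2, S3, S4 together cover every segment (S1 ∪ S2 ∪ S3 ∪ S4 = {N1, N2, N3, N4, N5, N6, N7, N8, N9, N10, N11}); total cost 6 + 3 + 10 + 9 = 28.
No covering selection has total cost below 28.

28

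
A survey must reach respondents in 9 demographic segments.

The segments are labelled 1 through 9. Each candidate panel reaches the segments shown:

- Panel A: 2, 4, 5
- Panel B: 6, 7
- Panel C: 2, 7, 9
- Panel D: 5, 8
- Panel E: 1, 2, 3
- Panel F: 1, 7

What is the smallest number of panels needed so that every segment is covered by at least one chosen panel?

A and B and C and D and E together: A ∪ B ∪ C ∪ D ∪ E = {1, 2, 3, 4, 5, 6, 7, 8, 9} — every segment is covered.
No 4 of the 6 panels cover everything (all 15 combinations miss at least one segment), so 5 is optimal.

5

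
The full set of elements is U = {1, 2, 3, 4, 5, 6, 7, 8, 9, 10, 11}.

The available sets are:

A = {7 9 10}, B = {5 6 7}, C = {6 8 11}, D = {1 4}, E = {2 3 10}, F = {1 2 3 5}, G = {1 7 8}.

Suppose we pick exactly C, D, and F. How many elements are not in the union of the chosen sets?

3

Union of C, D, F = {1, 2, 3, 4, 5, 6, 8, 11}.
Not covered: 7, 9, 10 — 3 elements.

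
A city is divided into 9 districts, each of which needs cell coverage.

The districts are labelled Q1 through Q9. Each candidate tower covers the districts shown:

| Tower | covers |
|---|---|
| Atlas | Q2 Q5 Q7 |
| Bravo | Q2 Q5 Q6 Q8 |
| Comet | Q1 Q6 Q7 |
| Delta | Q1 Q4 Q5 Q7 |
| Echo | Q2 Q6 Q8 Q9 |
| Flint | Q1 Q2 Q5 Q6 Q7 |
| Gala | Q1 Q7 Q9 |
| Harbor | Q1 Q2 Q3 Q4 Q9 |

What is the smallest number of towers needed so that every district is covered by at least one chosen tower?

Delta and Echo and Harbor together: Delta ∪ Echo ∪ Harbor = {Q1, Q2, Q3, Q4, Q5, Q6, Q7, Q8, Q9} — every district is covered.
Only Harbor contains Q3, so Harbor is forced; the remaining 4 districts need at least 2 more towers (each remaining tower adds at most 3) — so at least 3 towers are needed, and 3 is optimal.

3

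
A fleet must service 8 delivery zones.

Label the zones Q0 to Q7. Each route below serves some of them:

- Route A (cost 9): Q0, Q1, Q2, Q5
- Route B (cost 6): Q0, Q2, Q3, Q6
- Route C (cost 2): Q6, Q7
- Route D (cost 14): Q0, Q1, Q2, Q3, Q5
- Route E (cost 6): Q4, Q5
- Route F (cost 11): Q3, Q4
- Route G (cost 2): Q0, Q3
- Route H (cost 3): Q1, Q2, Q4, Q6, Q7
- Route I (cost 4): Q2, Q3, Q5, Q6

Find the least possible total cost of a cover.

G, H, I together cover every zone (G ∪ H ∪ I = {Q0, Q1, Q2, Q3, Q4, Q5, Q6, Q7}); total cost 2 + 3 + 4 = 9.
No covering selection has total cost below 9.

9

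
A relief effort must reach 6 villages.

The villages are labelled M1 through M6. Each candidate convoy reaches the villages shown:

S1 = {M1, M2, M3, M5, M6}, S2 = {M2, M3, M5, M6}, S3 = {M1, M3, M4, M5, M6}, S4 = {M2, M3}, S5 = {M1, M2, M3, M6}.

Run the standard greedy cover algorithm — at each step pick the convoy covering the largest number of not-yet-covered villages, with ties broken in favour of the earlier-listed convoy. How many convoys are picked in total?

2

Greedy: pick S1 (covers 5 new) → pick S3 (covers 1 new). Total picks: 2.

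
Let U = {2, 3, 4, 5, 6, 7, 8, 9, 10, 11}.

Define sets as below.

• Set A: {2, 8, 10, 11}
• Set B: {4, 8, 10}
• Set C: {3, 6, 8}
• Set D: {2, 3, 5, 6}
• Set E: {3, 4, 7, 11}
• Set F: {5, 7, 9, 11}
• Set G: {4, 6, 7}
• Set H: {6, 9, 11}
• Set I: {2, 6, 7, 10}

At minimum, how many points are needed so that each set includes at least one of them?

The 3 points {6, 8, 11} hit every set.
No choice of 2 points meets every set, so 3 is the minimum.

3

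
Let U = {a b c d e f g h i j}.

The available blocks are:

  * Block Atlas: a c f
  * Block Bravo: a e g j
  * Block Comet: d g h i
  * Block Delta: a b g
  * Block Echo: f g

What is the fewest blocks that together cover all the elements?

Atlas and Bravo and Comet and Delta together: Atlas ∪ Bravo ∪ Comet ∪ Delta = {a, b, c, d, e, f, g, h, i, j} — every element is covered.
Only Delta contains b, so Delta is forced; the remaining 7 elements need at least 3 more blocks (each remaining block adds at most 3) — so at least 4 blocks are needed, and 4 is optimal.

4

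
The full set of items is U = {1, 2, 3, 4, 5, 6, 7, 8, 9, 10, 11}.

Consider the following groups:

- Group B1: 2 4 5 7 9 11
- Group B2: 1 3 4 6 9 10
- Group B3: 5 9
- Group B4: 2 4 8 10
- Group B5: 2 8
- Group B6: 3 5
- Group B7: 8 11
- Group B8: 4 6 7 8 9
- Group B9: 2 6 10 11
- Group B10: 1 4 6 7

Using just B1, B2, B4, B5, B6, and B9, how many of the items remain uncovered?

0

Union of B1, B2, B4, B5, B6, B9 = {1, 2, 3, 4, 5, 6, 7, 8, 9, 10, 11} — that's every item, so 0 are uncovered.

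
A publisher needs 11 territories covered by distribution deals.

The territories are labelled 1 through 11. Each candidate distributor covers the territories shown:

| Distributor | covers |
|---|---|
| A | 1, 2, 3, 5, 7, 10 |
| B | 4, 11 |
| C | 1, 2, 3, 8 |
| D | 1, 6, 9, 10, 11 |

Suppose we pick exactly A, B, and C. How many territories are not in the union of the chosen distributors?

Union of A, B, C = {1, 2, 3, 4, 5, 7, 8, 10, 11}.
Not covered: 6, 9 — 2 territories.

2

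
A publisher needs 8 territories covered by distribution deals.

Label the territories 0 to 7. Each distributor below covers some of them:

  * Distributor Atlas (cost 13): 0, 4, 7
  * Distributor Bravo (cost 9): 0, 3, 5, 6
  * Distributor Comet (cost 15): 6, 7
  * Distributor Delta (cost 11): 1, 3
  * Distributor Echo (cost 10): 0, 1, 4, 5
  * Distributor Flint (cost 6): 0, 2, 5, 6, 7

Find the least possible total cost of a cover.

25

Bravo, Echo, Flint together cover every territory (Bravo ∪ Echo ∪ Flint = {0, 1, 2, 3, 4, 5, 6, 7}); total cost 9 + 10 + 6 = 25.
No covering selection has total cost below 25.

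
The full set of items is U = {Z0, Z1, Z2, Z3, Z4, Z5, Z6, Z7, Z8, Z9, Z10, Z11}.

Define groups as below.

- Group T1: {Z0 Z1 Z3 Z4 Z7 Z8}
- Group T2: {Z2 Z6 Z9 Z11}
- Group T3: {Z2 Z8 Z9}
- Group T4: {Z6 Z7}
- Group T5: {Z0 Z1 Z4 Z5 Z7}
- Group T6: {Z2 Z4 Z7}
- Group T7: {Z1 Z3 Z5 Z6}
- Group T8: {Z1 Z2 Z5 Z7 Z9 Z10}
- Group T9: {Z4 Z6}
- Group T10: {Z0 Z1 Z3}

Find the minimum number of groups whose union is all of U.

T1 and T2 and T8 together: T1 ∪ T2 ∪ T8 = {Z0, Z1, Z2, Z3, Z4, Z5, Z6, Z7, Z8, Z9, Z10, Z11} — every item is covered.
Only T8 contains Z10, so T8 is forced; the remaining 6 items need at least 2 more groups (each remaining group adds at most 4) — so at least 3 groups are needed, and 3 is optimal.

3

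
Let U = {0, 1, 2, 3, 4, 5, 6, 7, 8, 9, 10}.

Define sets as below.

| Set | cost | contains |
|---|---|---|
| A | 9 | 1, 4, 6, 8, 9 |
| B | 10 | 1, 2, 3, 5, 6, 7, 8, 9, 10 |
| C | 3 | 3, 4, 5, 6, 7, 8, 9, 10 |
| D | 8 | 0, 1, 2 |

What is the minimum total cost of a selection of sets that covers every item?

C, D together cover every item (C ∪ D = {0, 1, 2, 3, 4, 5, 6, 7, 8, 9, 10}); total cost 3 + 8 = 11.
No covering selection has total cost below 11.

11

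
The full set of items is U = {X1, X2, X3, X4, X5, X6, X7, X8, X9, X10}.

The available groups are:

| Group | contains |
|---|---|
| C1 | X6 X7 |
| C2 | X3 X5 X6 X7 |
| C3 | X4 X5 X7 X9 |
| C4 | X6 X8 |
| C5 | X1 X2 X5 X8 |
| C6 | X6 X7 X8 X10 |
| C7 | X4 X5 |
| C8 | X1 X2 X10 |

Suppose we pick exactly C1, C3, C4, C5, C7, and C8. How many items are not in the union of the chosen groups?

Union of C1, C3, C4, C5, C7, C8 = {X1, X2, X4, X5, X6, X7, X8, X9, X10}.
Not covered: X3 — 1 item.

1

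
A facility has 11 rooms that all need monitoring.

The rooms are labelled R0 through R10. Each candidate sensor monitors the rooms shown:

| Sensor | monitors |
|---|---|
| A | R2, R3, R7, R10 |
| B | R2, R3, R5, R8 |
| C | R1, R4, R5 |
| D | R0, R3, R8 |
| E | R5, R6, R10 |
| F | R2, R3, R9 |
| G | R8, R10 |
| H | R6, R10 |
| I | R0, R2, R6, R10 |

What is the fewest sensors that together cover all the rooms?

Take {A, C, D, F, I}. Their union is {R0, R1, R2, R3, R4, R5, R6, R7, R8, R9, R10}, which is all 11 rooms.
No 4 of the 9 sensors cover everything (all 126 combinations miss at least one room), so 5 is optimal.

5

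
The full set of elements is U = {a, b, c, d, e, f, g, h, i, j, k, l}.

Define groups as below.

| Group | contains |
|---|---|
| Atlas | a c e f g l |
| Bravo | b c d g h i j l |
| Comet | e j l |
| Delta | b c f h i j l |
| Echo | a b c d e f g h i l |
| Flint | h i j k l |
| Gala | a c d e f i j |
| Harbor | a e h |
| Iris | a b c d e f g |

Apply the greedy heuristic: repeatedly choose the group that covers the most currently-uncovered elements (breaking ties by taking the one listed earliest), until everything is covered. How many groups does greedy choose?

Greedy: pick Echo (covers 10 new) → pick Flint (covers 2 new). Total picks: 2.

2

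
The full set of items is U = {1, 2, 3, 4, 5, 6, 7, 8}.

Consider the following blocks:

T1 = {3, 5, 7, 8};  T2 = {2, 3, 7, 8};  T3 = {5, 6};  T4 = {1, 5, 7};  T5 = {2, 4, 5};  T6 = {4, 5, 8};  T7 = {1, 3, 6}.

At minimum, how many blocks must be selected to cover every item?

3

Take {T2, T6, T7}. Their union is {1, 2, 3, 4, 5, 6, 7, 8}, which is all 8 items.
No 2 of the 7 blocks cover everything (all 21 combinations miss at least one item), so 3 is optimal.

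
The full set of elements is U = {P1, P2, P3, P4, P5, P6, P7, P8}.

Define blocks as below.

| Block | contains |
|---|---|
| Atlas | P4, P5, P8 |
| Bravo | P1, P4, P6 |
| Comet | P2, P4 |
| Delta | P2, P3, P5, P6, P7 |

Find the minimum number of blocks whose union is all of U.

Atlas, Bravo, and Delta cover everything between them: the union {P1, P2, P3, P4, P5, P6, P7, P8} is all of U.
Only Bravo contains P1, so Bravo is forced; the remaining 5 elements need at least 2 more blocks (each remaining block adds at most 4) — so at least 3 blocks are needed, and 3 is optimal.

3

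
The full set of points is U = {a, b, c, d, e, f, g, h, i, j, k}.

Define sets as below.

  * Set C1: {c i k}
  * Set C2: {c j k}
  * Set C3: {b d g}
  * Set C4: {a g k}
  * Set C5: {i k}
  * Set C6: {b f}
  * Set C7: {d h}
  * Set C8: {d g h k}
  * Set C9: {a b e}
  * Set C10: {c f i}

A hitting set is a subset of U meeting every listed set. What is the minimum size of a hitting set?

4

The 4 points {b, c, d, k} hit every set.
No choice of 3 points meets every set, so 4 is the minimum.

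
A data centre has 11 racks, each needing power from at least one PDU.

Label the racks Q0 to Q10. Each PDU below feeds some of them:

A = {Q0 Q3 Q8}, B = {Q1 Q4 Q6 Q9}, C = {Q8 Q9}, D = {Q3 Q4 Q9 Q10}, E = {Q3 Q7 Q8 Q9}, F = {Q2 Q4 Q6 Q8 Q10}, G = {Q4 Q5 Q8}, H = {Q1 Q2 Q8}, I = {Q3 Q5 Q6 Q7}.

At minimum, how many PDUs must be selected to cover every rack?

Take {A, B, F, I}. Their union is {Q0, Q1, Q2, Q3, Q4, Q5, Q6, Q7, Q8, Q9, Q10}, which is all 11 racks.
No 3 of the 9 PDUs cover everything (all 84 combinations miss at least one rack), so 4 is optimal.

4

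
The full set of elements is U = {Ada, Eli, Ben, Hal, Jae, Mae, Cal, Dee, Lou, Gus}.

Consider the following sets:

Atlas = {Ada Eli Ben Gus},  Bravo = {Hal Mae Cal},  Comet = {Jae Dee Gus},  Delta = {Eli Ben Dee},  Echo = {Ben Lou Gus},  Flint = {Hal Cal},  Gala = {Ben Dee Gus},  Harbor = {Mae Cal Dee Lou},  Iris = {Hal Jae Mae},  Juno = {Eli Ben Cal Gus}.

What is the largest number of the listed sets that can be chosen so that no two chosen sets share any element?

2

Bravo, Delta are pairwise disjoint (Bravo={Hal,Mae,Cal}; Delta={Eli,Ben,Dee}).
Every remaining set overlaps one of these, and no 3 of the listed sets are pairwise disjoint, so 2 is the maximum.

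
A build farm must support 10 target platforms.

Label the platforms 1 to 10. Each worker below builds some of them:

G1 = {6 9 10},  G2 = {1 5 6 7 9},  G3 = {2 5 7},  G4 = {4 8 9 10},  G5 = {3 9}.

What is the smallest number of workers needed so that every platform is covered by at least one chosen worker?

4

G2 and G3 and G4 and G5 together: G2 ∪ G3 ∪ G4 ∪ G5 = {1, 2, 3, 4, 5, 6, 7, 8, 9, 10} — every platform is covered.
No 3 of the 5 workers cover everything (all 10 combinations miss at least one platform), so 4 is optimal.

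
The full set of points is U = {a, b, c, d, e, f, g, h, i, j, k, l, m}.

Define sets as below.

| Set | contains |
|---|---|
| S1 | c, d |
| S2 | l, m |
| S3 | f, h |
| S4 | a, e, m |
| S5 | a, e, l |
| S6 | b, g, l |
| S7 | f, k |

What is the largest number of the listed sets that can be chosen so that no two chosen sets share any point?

S1, S4, S6, S7 are pairwise disjoint (S1={c,d}; S4={a,e,m}; S6={b,g,l}; S7={f,k}).
Every remaining set overlaps one of these, and no 5 of the listed sets are pairwise disjoint, so 4 is the maximum.

4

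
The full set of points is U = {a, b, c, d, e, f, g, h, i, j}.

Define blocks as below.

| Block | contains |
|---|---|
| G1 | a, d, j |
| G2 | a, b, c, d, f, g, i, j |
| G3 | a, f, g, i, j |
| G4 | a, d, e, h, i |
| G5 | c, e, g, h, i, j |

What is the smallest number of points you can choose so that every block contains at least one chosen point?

The 2 points {a, c} hit every block.
No single point lies in every block, so at least 2 are needed and 2 is optimal.

2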